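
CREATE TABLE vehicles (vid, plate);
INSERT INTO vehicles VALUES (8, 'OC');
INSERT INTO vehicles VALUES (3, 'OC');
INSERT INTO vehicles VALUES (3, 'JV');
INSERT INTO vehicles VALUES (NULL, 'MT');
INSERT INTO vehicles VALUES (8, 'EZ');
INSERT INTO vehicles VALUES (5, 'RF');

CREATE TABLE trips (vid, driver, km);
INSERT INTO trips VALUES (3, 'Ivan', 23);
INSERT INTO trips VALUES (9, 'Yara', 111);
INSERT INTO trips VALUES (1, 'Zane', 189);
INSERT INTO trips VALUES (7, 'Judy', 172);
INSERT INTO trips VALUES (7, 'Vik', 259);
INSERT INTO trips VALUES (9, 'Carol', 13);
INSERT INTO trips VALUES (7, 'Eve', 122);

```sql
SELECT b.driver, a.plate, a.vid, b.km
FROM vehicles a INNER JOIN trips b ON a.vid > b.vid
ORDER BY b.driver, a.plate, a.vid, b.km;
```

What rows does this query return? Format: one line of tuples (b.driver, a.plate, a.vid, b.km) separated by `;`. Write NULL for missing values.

INNER JOIN keeps only pairs where the ON condition holds.
Matching on a.vid > b.vid. A NULL in a compared column never satisfies the condition.
- vid=8: 5 matching b row(s), so 5 row(s) emitted.
- vid=3: 1 matching b row(s), so 1 row(s) emitted.
- vid=3: 1 matching b row(s), so 1 row(s) emitted.
- vid=NULL: no matching b row, dropped.
- vid=8: 5 matching b row(s), so 5 row(s) emitted.
- vid=5: 2 matching b row(s), so 2 row(s) emitted.

(Eve, EZ, 8, 122); (Eve, OC, 8, 122); (Ivan, EZ, 8, 23); (Ivan, OC, 8, 23); (Ivan, RF, 5, 23); (Judy, EZ, 8, 172); (Judy, OC, 8, 172); (Vik, EZ, 8, 259); (Vik, OC, 8, 259); (Zane, EZ, 8, 189); (Zane, JV, 3, 189); (Zane, OC, 3, 189); (Zane, OC, 8, 189); (Zane, RF, 5, 189)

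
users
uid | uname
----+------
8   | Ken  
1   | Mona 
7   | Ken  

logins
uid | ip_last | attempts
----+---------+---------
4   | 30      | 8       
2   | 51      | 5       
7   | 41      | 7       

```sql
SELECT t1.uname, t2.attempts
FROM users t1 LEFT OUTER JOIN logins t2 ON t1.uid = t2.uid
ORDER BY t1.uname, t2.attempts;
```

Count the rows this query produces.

LEFT JOIN keeps every row from `users`; unmatched rows get NULL for `logins`'s columns.
Matching on t1.uid = t2.uid.
Matched pairs: 1; unmatched t1 rows kept: 2.
Total: 1 matched + 2 padded = 3 rows.

3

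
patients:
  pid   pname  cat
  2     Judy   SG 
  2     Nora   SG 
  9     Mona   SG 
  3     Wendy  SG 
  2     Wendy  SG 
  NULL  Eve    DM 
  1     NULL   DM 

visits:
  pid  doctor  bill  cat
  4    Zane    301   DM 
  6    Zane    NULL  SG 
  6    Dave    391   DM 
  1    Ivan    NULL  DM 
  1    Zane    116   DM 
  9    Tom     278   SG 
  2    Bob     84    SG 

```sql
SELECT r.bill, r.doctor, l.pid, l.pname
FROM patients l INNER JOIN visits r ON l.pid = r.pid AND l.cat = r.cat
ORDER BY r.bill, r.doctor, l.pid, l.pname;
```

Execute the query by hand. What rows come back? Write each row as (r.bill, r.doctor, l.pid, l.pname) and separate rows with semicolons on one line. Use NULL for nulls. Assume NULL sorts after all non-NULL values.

(84, Bob, 2, Judy); (84, Bob, 2, Nora); (84, Bob, 2, Wendy); (116, Zane, 1, NULL); (278, Tom, 9, Mona); (NULL, Ivan, 1, NULL)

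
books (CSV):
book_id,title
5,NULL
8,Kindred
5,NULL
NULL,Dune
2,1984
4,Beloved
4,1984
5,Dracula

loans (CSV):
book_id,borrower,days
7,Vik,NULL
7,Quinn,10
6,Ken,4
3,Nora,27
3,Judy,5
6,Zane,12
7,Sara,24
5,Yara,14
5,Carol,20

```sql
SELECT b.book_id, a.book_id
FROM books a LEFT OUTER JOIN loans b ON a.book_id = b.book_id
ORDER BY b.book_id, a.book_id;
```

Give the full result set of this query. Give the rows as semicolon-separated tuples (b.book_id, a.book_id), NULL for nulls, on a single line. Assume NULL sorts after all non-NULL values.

LEFT JOIN keeps every row from `books`; unmatched rows get NULL for `loans`'s columns.
Matching on a.book_id = b.book_id. A NULL in a compared column never satisfies the condition.
- a[0] book_id=5 → 2 match(es) in b → 2 row(s).
- a[1] book_id=8 → no match; kept with NULLs on the b side.
- a[2] book_id=5 → 2 match(es) in b → 2 row(s).
- a[3] book_id=NULL → no match; kept with NULLs on the b side.
- a[4] book_id=2 → no match; kept with NULLs on the b side.
- a[5] book_id=4 → no match; kept with NULLs on the b side.
- a[6] book_id=4 → no match; kept with NULLs on the b side.
- a[7] book_id=5 → 2 match(es) in b → 2 row(s).

(5, 5); (5, 5); (5, 5); (5, 5); (5, 5); (5, 5); (NULL, 2); (NULL, 4); (NULL, 4); (NULL, 8); (NULL, NULL)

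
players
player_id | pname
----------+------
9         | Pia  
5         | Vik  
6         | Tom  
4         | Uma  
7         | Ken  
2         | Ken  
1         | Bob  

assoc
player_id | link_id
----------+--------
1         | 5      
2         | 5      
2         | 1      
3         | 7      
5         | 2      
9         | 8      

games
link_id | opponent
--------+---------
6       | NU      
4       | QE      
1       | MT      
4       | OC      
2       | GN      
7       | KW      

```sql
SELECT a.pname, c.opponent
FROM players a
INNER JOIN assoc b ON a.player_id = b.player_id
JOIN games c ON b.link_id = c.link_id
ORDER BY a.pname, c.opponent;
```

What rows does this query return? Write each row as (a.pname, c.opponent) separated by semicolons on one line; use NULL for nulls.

Joins associate left-to-right: players INNER JOIN assoc on player_id gives 5 intermediate row(s).
Then INNER JOIN `games c` on link_id: keep only rows whose b.link_id appears in c.

(Ken, MT); (Vik, GN)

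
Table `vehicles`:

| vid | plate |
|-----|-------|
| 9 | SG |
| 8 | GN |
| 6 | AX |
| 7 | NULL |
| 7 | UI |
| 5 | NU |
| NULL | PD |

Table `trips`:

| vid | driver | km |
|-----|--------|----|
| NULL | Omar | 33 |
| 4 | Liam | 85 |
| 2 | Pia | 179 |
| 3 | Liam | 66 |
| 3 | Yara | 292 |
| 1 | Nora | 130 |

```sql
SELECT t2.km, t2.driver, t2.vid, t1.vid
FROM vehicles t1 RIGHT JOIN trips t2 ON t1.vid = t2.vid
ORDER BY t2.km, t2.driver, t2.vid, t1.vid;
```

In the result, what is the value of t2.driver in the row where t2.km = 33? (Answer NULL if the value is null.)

Omar

RIGHT JOIN keeps every row from `trips`; unmatched rows get NULL for `vehicles`'s columns.
Matching on t1.vid = t2.vid. A NULL in a compared column never satisfies the condition.
- t1 row (vid=9): no match.
- t1 row (vid=8): no match.
- t1 row (vid=6): no match.
- t1 row (vid=7): no match.
- t1 row (vid=7): no match.
- t1 row (vid=5): no match.
- t1 row (vid=NULL): no match.
- plus 6 unmatched t2 row(s), each kept with NULL t1 columns.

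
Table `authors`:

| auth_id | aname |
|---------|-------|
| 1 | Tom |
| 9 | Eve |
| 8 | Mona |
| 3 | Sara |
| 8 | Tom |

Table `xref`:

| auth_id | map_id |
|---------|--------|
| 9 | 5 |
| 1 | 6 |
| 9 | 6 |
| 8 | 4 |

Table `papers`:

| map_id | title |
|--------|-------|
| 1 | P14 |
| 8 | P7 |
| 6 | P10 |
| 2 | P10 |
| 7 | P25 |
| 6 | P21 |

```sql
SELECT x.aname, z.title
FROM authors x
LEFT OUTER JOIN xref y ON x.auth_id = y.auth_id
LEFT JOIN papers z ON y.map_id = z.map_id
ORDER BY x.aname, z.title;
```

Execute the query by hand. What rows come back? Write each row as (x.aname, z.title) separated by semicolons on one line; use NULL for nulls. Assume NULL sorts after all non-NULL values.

Step 1 — x LEFT JOIN y on auth_id → 6 row(s).
Then LEFT JOIN `papers z` on map_id: each of those 6 rows is kept; rows whose y.map_id has no match in z get NULL for z's columns.

(Eve, P10); (Eve, P21); (Eve, NULL); (Mona, NULL); (Sara, NULL); (Tom, P10); (Tom, P21); (Tom, NULL)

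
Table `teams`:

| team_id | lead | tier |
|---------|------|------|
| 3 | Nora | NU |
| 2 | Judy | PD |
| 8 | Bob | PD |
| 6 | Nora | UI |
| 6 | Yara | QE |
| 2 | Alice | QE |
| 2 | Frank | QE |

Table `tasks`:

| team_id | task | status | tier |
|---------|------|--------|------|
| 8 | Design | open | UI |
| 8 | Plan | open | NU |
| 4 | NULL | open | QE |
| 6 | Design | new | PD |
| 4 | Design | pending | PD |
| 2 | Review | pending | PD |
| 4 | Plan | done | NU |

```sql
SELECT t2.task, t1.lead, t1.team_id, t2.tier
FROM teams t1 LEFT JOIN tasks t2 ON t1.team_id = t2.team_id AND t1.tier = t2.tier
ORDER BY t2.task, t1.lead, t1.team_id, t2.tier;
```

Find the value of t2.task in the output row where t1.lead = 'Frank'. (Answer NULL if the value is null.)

LEFT JOIN keeps every row from `teams`; unmatched rows get NULL for `tasks`'s columns.
Matching on t1.team_id = t2.team_id AND t1.tier = t2.tier.
- t1[0] team_id=3, tier=NU → no match; kept with NULLs on the t2 side.
- t1[1] team_id=2, tier=PD → 1 match(es) in t2 → 1 row(s).
- t1[2] team_id=8, tier=PD → no match; kept with NULLs on the t2 side.
- t1[3] team_id=6, tier=UI → no match; kept with NULLs on the t2 side.
- t1[4] team_id=6, tier=QE → no match; kept with NULLs on the t2 side.
- t1[5] team_id=2, tier=QE → no match; kept with NULLs on the t2 side.
- t1[6] team_id=2, tier=QE → no match; kept with NULLs on the t2 side.

NULL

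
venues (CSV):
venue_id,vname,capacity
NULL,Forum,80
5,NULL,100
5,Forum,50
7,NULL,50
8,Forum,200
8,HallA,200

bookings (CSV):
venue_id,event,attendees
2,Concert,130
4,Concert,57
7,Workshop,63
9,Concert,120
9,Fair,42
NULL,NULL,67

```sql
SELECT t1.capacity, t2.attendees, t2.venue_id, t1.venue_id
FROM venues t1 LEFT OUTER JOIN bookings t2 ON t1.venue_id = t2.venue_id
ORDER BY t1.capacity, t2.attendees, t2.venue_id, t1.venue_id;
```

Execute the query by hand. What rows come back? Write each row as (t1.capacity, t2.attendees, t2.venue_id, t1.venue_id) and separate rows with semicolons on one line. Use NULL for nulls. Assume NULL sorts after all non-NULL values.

(50, 63, 7, 7); (50, NULL, NULL, 5); (80, NULL, NULL, NULL); (100, NULL, NULL, 5); (200, NULL, NULL, 8); (200, NULL, NULL, 8)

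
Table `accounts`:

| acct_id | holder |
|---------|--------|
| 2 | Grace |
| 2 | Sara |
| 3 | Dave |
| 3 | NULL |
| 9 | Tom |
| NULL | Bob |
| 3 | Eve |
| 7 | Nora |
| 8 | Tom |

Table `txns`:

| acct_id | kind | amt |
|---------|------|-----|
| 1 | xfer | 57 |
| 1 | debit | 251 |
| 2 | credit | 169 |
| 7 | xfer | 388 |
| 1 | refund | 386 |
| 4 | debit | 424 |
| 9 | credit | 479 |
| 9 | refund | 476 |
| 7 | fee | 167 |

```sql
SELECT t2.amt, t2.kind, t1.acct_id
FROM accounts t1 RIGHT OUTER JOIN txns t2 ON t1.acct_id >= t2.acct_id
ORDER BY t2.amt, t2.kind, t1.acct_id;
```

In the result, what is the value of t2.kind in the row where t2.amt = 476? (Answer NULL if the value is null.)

refund

RIGHT JOIN keeps every row from `txns`; unmatched rows get NULL for `accounts`'s columns.
Matching on t1.acct_id >= t2.acct_id. A NULL in a compared column never satisfies the condition.
- t1[0] acct_id=2 → 4 match(es) in t2 → 4 row(s).
- t1[1] acct_id=2 → 4 match(es) in t2 → 4 row(s).
- t1[2] acct_id=3 → 4 match(es) in t2 → 4 row(s).
- t1[3] acct_id=3 → 4 match(es) in t2 → 4 row(s).
- t1[4] acct_id=9 → 9 match(es) in t2 → 9 row(s).
- t1[5] acct_id=NULL → no match.
- t1[6] acct_id=3 → 4 match(es) in t2 → 4 row(s).
- t1[7] acct_id=7 → 7 match(es) in t2 → 7 row(s).
- t1[8] acct_id=8 → 7 match(es) in t2 → 7 row(s).
- every t2 row matched at least one t1 row.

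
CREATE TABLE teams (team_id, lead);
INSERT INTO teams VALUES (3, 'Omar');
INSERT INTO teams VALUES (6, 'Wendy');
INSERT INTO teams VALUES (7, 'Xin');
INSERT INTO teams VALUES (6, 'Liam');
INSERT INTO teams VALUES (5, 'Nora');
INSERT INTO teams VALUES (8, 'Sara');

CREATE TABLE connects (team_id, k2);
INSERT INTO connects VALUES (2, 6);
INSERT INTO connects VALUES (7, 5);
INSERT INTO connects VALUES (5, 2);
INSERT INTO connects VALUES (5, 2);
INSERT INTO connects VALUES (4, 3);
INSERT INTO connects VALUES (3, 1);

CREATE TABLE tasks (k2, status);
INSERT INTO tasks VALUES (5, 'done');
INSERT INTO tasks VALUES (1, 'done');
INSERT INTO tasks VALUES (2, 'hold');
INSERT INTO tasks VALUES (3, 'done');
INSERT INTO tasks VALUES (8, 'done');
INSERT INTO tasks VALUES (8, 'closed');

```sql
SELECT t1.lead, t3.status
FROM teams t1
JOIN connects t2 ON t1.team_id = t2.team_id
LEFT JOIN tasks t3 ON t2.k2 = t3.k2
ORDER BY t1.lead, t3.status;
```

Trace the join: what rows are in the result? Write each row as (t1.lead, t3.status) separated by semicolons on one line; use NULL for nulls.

Evaluate left to right. First `teams t1 INNER JOIN connects t2` on team_id: 4 row(s).
Then LEFT JOIN `tasks t3` on k2: each of those 4 rows is kept; rows whose t2.k2 has no match in t3 get NULL for t3's columns.

(Nora, hold); (Nora, hold); (Omar, done); (Xin, done)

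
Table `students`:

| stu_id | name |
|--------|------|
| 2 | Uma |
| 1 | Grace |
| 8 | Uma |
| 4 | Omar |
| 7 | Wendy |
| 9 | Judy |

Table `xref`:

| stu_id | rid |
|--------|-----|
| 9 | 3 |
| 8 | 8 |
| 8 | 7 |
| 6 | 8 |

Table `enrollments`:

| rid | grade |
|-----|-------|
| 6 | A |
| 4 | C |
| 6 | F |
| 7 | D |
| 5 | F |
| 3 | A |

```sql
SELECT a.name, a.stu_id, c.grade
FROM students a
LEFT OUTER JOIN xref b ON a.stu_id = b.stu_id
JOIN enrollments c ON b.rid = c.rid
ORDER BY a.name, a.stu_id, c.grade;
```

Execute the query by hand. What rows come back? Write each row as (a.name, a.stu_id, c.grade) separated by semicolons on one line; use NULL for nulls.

(Judy, 9, A); (Uma, 8, D)

Step 1 — a LEFT JOIN b on stu_id → 7 row(s).
Then INNER JOIN `enrollments c` on rid: keep only rows whose b.rid appears in c.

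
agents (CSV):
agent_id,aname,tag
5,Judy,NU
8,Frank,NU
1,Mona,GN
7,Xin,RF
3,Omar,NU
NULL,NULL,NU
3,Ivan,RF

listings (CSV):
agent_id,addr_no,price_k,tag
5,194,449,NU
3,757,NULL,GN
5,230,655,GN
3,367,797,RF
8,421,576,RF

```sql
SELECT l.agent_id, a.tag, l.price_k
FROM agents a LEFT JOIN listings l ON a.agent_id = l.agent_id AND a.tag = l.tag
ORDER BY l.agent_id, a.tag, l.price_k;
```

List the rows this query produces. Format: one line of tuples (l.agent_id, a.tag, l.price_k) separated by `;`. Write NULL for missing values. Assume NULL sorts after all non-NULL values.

(3, RF, 797); (5, NU, 449); (NULL, GN, NULL); (NULL, NU, NULL); (NULL, NU, NULL); (NULL, NU, NULL); (NULL, RF, NULL)

LEFT JOIN keeps every row from `agents`; unmatched rows get NULL for `listings`'s columns.
Matching on a.agent_id = l.agent_id AND a.tag = l.tag. A NULL in a compared column never satisfies the condition.
- agent_id=5, tag=NU: 1 matching l row(s), so 1 row(s) emitted.
- agent_id=8, tag=NU: no l row matches, row kept with l columns NULL.
- agent_id=1, tag=GN: no l row matches, row kept with l columns NULL.
- agent_id=7, tag=RF: no l row matches, row kept with l columns NULL.
- agent_id=3, tag=NU: no l row matches, row kept with l columns NULL.
- agent_id=NULL, tag=NU: no l row matches, row kept with l columns NULL.
- agent_id=3, tag=RF: 1 matching l row(s), so 1 row(s) emitted.
After projecting and ordering:
l.agent_id | a.tag | l.price_k
3 | RF | 797
5 | NU | 449
NULL | GN | NULL
NULL | NU | NULL
NULL | NU | NULL
NULL | NU | NULL
NULL | RF | NULL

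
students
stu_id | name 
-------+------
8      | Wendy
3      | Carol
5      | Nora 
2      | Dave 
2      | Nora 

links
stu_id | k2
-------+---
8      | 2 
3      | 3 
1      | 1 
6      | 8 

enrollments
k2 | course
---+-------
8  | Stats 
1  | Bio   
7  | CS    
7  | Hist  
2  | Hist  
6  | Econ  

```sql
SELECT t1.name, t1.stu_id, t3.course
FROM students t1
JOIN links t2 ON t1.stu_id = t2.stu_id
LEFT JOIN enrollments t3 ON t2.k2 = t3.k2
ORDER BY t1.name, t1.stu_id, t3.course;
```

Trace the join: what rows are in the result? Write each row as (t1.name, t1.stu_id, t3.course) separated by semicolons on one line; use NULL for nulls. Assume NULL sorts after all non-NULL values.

(Carol, 3, NULL); (Wendy, 8, Hist)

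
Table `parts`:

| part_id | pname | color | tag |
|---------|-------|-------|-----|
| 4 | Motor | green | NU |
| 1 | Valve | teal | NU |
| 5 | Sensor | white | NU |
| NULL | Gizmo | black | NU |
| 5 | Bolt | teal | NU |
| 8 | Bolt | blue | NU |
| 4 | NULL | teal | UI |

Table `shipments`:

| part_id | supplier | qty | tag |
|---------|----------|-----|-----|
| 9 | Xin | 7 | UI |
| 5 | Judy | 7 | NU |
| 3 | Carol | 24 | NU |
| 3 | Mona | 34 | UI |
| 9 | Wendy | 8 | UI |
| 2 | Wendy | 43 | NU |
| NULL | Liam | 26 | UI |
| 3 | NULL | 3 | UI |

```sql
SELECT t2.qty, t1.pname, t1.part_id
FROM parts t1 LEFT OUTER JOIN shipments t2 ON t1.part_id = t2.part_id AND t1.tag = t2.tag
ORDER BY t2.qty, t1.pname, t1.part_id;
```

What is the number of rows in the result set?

7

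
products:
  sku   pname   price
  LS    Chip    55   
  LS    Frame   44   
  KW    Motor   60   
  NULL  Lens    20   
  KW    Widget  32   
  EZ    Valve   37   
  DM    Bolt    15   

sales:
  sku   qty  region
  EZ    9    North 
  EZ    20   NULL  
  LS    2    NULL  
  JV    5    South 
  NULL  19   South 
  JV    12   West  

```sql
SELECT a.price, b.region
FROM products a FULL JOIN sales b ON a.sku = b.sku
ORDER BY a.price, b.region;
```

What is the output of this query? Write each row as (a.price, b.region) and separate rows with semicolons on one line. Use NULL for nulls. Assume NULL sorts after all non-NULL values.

(15, NULL); (20, NULL); (32, NULL); (37, North); (37, NULL); (44, NULL); (55, NULL); (60, NULL); (NULL, South); (NULL, South); (NULL, West)

FULL OUTER JOIN keeps every row from both sides; unmatched rows get NULL for the other side's columns.
Matching on a.sku = b.sku. A NULL in a compared column never satisfies the condition.
Matched pairs: 4; unmatched a rows kept: 4; unmatched b rows kept: 3.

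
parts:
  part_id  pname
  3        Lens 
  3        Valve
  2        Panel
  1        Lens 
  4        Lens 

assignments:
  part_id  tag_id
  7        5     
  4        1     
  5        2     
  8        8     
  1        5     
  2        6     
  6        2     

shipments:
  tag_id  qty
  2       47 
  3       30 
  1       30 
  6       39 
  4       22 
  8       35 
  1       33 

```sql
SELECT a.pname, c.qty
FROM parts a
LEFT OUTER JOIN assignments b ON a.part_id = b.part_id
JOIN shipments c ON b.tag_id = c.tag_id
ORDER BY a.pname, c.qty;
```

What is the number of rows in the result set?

Joins associate left-to-right: parts LEFT JOIN assignments on part_id gives 5 intermediate row(s).
Then INNER JOIN `shipments c` on tag_id: keep only rows whose b.tag_id appears in c.
Result: 3 row(s).

3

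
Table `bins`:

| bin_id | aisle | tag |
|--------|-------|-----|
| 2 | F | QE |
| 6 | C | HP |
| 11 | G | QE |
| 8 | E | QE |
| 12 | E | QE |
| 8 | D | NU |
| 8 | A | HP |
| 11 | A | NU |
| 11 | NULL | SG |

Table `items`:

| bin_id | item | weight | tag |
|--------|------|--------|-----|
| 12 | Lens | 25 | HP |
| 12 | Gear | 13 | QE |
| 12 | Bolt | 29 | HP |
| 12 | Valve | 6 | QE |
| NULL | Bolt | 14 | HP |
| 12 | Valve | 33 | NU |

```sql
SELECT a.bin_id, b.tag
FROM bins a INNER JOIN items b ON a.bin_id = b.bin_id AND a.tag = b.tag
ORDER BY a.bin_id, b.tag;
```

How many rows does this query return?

INNER JOIN keeps only pairs where the ON condition holds.
Matching on a.bin_id = b.bin_id AND a.tag = b.tag. A NULL in a compared column never satisfies the condition.
- bin_id=2, tag=QE: no matching b row, dropped.
- bin_id=6, tag=HP: no matching b row, dropped.
- bin_id=11, tag=QE: no matching b row, dropped.
- bin_id=8, tag=QE: no matching b row, dropped.
- bin_id=12, tag=QE: 2 matching b row(s), so 2 row(s) emitted.
- bin_id=8, tag=NU: no matching b row, dropped.
- bin_id=8, tag=HP: no matching b row, dropped.
- bin_id=11, tag=NU: no matching b row, dropped.
- bin_id=11, tag=SG: no matching b row, dropped.
Total: 2 rows.

2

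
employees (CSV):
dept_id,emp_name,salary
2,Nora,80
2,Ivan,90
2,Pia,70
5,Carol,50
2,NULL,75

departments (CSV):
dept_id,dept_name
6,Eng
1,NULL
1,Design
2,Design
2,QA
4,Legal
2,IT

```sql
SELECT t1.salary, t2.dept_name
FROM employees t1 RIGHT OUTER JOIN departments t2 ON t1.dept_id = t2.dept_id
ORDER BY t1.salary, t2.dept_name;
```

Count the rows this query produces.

16

RIGHT JOIN keeps every row from `departments`; unmatched rows get NULL for `employees`'s columns.
Matching on t1.dept_id = t2.dept_id.
Matched pairs: 12; unmatched t2 rows kept: 4.
Total: 12 matched + 4 padded = 16 rows.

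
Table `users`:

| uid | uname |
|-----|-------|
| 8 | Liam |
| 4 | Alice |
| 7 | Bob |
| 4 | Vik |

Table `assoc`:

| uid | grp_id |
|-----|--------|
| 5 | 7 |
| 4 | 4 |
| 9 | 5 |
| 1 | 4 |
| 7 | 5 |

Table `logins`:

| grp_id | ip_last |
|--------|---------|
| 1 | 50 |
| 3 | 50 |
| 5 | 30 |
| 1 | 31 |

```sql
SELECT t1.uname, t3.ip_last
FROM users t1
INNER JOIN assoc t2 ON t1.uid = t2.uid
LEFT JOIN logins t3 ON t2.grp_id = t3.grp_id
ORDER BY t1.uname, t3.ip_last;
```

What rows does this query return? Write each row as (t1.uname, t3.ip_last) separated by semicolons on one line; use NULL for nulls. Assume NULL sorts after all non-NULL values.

(Alice, NULL); (Bob, 30); (Vik, NULL)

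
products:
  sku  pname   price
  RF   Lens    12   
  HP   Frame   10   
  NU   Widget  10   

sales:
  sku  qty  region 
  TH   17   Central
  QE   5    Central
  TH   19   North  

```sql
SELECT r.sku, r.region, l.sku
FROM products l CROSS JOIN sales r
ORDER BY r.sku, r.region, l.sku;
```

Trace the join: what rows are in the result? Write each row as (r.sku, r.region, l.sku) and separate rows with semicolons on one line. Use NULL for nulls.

(QE, Central, HP); (QE, Central, NU); (QE, Central, RF); (TH, Central, HP); (TH, Central, NU); (TH, Central, RF); (TH, North, HP); (TH, North, NU); (TH, North, RF)

CROSS JOIN pairs every row of `products` with every row of `sales`: 3 × 3 = 9 rows.
After projecting and ordering:
r.sku | r.region | l.sku
QE | Central | HP
QE | Central | NU
QE | Central | RF
TH | Central | HP
TH | Central | NU
TH | Central | RF
TH | North | HP
TH | North | NU
TH | North | RF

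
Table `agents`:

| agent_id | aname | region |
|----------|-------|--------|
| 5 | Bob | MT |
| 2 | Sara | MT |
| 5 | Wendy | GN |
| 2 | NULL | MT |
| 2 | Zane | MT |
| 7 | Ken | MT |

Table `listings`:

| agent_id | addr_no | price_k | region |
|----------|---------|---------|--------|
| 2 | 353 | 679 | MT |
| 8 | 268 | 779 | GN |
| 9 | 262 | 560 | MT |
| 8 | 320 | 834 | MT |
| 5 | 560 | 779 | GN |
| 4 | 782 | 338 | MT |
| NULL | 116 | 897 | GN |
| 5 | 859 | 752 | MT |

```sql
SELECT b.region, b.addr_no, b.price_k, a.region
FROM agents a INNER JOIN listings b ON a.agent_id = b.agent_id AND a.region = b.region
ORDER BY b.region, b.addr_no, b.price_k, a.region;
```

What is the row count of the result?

5

INNER JOIN keeps only pairs where the ON condition holds.
Matching on a.agent_id = b.agent_id AND a.region = b.region. A NULL in a compared column never satisfies the condition.
- agent_id=5, region=MT: 1 matching b row(s), so 1 row(s) emitted.
- agent_id=2, region=MT: 1 matching b row(s), so 1 row(s) emitted.
- agent_id=5, region=GN: 1 matching b row(s), so 1 row(s) emitted.
- agent_id=2, region=MT: 1 matching b row(s), so 1 row(s) emitted.
- agent_id=2, region=MT: 1 matching b row(s), so 1 row(s) emitted.
- agent_id=7, region=MT: no matching b row, dropped.
Total: 5 rows.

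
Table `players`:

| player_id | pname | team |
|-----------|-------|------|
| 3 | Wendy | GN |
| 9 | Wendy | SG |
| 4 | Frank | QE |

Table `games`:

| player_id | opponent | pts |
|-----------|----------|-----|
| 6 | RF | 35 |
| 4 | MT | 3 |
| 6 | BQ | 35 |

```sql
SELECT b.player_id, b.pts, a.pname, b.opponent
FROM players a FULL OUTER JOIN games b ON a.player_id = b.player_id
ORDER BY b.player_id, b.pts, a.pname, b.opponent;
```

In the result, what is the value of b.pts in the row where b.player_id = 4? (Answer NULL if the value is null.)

3

FULL OUTER JOIN keeps every row from both sides; unmatched rows get NULL for the other side's columns.
Matching on a.player_id = b.player_id.
Matched pairs: 1; unmatched a rows kept: 2; unmatched b rows kept: 2.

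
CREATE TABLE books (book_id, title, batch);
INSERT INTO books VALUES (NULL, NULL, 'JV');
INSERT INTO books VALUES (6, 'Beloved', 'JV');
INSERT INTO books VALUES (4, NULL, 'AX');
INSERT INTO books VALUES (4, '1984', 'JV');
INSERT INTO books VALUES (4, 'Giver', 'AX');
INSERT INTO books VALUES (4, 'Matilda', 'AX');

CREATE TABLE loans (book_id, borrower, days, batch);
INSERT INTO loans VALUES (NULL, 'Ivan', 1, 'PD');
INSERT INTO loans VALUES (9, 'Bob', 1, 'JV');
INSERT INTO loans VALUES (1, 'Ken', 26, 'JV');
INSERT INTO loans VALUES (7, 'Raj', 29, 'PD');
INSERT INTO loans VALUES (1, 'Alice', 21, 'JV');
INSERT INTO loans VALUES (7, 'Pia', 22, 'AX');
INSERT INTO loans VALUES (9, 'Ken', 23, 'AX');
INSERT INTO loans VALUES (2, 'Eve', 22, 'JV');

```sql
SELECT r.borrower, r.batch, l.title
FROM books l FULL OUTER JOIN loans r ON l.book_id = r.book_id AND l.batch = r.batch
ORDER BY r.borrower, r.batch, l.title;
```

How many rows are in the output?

FULL OUTER JOIN keeps every row from both sides; unmatched rows get NULL for the other side's columns.
Matching on l.book_id = r.book_id AND l.batch = r.batch. A NULL in a compared column never satisfies the condition.
- book_id=NULL, batch=JV: no r row matches, row kept with r columns NULL.
- book_id=6, batch=JV: no r row matches, row kept with r columns NULL.
- book_id=4, batch=AX: no r row matches, row kept with r columns NULL.
- book_id=4, batch=JV: no r row matches, row kept with r columns NULL.
- book_id=4, batch=AX: no r row matches, row kept with r columns NULL.
- book_id=4, batch=AX: no r row matches, row kept with r columns NULL.
- 8 r row(s) had no l match → kept, l columns NULL.
Total: 0 matched + 14 padded = 14 rows.

14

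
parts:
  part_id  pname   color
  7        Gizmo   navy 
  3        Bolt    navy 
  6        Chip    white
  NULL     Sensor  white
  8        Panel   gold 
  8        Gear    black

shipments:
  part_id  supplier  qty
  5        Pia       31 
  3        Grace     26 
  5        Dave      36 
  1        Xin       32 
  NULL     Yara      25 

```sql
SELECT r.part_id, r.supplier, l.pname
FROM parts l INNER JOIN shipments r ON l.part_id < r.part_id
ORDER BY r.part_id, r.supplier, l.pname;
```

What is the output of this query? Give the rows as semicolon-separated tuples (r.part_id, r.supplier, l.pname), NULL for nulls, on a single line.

INNER JOIN keeps only pairs where the ON condition holds.
Matching on l.part_id < r.part_id. A NULL in a compared column never satisfies the condition.
Matched pairs: 2.

(5, Dave, Bolt); (5, Pia, Bolt)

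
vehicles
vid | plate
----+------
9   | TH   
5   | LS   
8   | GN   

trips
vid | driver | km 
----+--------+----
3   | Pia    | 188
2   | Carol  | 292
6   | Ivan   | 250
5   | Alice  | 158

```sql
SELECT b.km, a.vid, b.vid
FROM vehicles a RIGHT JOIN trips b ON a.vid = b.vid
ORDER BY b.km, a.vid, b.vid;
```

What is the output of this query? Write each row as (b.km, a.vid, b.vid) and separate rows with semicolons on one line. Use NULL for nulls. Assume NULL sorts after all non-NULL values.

(158, 5, 5); (188, NULL, 3); (250, NULL, 6); (292, NULL, 2)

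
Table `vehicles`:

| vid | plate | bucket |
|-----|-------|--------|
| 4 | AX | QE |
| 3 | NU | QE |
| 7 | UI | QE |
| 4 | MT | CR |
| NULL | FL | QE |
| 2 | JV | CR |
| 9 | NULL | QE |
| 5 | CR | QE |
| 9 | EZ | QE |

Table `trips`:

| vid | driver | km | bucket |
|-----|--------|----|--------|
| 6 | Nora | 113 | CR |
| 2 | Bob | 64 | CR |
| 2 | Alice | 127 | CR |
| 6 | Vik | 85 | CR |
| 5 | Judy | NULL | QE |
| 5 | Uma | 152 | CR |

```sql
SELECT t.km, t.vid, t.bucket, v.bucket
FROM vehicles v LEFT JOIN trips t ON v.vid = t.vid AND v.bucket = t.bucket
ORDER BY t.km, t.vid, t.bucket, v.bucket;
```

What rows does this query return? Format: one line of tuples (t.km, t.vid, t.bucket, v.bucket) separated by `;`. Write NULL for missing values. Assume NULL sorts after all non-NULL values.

LEFT JOIN keeps every row from `vehicles`; unmatched rows get NULL for `trips`'s columns.
Matching on v.vid = t.vid AND v.bucket = t.bucket. A NULL in a compared column never satisfies the condition.
- v[0] vid=4, bucket=QE → no match; kept with NULLs on the t side.
- v[1] vid=3, bucket=QE → no match; kept with NULLs on the t side.
- v[2] vid=7, bucket=QE → no match; kept with NULLs on the t side.
- v[3] vid=4, bucket=CR → no match; kept with NULLs on the t side.
- v[4] vid=NULL, bucket=QE → no match; kept with NULLs on the t side.
- v[5] vid=2, bucket=CR → 2 match(es) in t → 2 row(s).
- v[6] vid=9, bucket=QE → no match; kept with NULLs on the t side.
- v[7] vid=5, bucket=QE → 1 match(es) in t → 1 row(s).
- v[8] vid=9, bucket=QE → no match; kept with NULLs on the t side.
After projecting and ordering:
t.km | t.vid | t.bucket | v.bucket
64 | 2 | CR | CR
127 | 2 | CR | CR
NULL | 5 | QE | QE
NULL | NULL | NULL | CR
NULL | NULL | NULL | QE
NULL | NULL | NULL | QE
NULL | NULL | NULL | QE
NULL | NULL | NULL | QE
NULL | NULL | NULL | QE
NULL | NULL | NULL | QE

(64, 2, CR, CR); (127, 2, CR, CR); (NULL, 5, QE, QE); (NULL, NULL, NULL, CR); (NULL, NULL, NULL, QE); (NULL, NULL, NULL, QE); (NULL, NULL, NULL, QE); (NULL, NULL, NULL, QE); (NULL, NULL, NULL, QE); (NULL, NULL, NULL, QE)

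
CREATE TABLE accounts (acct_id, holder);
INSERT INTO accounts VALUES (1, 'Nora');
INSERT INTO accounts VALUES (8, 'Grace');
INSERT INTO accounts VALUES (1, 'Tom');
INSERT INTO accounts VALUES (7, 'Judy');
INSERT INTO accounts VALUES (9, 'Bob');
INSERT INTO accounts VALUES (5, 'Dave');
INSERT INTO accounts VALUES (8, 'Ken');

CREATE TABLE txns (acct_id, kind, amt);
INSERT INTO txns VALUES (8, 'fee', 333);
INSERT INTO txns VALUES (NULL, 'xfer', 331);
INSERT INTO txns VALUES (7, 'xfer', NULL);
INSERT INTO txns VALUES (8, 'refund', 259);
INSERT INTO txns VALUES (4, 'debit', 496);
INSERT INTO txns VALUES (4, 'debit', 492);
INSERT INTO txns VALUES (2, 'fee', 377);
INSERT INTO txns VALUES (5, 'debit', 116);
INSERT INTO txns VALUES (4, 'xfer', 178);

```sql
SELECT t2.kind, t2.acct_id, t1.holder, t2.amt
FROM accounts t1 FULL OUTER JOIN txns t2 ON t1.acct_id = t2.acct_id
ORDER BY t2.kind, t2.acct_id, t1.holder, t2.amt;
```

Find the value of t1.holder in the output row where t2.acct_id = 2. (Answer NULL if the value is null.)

NULL

FULL OUTER JOIN keeps every row from both sides; unmatched rows get NULL for the other side's columns.
Matching on t1.acct_id = t2.acct_id. A NULL in a compared column never satisfies the condition.
Matched pairs: 6; unmatched t1 rows kept: 3; unmatched t2 rows kept: 5.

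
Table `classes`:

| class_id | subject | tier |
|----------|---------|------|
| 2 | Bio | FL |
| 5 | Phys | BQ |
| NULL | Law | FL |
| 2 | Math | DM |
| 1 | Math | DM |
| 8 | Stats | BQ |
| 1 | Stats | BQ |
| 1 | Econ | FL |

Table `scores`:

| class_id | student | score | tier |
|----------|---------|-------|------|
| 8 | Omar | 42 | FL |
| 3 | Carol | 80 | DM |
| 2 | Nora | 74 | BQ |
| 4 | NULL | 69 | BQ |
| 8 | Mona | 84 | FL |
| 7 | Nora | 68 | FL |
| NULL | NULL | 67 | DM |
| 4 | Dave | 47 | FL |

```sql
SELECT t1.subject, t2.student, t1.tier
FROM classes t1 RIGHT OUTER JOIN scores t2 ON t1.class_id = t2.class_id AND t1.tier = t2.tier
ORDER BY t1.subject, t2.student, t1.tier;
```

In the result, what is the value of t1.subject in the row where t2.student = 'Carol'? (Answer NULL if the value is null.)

NULL

RIGHT JOIN keeps every row from `scores`; unmatched rows get NULL for `classes`'s columns.
Matching on t1.class_id = t2.class_id AND t1.tier = t2.tier. A NULL in a compared column never satisfies the condition.
- class_id=2, tier=FL: no matching t2 row.
- class_id=5, tier=BQ: no matching t2 row.
- class_id=NULL, tier=FL: no matching t2 row.
- class_id=2, tier=DM: no matching t2 row.
- class_id=1, tier=DM: no matching t2 row.
- class_id=8, tier=BQ: no matching t2 row.
- class_id=1, tier=BQ: no matching t2 row.
- class_id=1, tier=FL: no matching t2 row.
- plus 8 unmatched t2 row(s), each kept with NULL t1 columns.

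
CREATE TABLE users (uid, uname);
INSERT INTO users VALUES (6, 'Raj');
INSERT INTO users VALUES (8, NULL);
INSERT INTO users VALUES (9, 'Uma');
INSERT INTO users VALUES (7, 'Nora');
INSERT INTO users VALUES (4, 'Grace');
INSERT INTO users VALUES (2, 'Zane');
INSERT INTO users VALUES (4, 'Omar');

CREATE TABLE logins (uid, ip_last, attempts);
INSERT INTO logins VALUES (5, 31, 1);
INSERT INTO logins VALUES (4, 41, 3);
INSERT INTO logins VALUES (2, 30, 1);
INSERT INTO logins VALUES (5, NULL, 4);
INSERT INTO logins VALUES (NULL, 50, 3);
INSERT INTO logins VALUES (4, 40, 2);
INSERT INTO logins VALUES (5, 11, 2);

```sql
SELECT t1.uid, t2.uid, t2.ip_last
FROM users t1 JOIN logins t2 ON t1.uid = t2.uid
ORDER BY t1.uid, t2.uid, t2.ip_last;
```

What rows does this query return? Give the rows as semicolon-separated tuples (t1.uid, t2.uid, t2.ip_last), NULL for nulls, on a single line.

(2, 2, 30); (4, 4, 40); (4, 4, 40); (4, 4, 41); (4, 4, 41)

INNER JOIN keeps only pairs where the ON condition holds.
Matching on t1.uid = t2.uid. A NULL in a compared column never satisfies the condition.
- t1 row (uid=6): no match → dropped.
- t1 row (uid=8): no match → dropped.
- t1 row (uid=9): no match → dropped.
- t1 row (uid=7): no match → dropped.
- t1 row (uid=4): matches 2 t2 row(s) → 2 output row(s).
- t1 row (uid=2): matches 1 t2 row(s) → 1 output row(s).
- t1 row (uid=4): matches 2 t2 row(s) → 2 output row(s).
After projecting and ordering:
t1.uid | t2.uid | t2.ip_last
2 | 2 | 30
4 | 4 | 40
4 | 4 | 40
4 | 4 | 41
4 | 4 | 41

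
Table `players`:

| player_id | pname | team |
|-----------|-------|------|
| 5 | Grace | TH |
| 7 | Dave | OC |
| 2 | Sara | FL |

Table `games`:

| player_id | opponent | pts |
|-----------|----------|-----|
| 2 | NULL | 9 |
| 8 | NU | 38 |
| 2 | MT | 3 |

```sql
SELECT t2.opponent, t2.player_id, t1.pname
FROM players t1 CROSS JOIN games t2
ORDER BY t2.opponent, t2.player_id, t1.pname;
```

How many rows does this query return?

CROSS JOIN pairs every row of `players` with every row of `games`: 3 × 3 = 9 rows.

9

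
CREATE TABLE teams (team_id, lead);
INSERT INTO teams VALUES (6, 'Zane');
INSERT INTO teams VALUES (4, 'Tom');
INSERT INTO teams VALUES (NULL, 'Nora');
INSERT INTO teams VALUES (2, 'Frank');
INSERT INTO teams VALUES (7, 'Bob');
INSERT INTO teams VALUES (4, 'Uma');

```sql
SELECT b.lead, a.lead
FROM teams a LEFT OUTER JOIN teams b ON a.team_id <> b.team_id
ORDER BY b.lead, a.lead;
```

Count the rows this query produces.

LEFT JOIN keeps every row from `teams a`; unmatched rows get NULL for `teams b`'s columns.
Matching on a.team_id <> b.team_id. A NULL in a compared column never satisfies the condition.
Matched pairs: 18; unmatched a rows kept: 1.
Total: 18 matched + 1 padded = 19 rows.

19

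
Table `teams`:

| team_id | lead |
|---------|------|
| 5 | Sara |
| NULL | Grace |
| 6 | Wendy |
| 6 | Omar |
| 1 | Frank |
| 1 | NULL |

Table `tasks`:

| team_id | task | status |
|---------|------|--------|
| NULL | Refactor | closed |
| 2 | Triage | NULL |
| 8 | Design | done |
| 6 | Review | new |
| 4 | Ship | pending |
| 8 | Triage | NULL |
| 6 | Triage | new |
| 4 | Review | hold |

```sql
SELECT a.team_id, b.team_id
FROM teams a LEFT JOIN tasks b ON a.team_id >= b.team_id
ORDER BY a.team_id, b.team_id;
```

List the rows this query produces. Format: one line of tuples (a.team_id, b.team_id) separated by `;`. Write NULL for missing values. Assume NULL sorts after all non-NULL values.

(1, NULL); (1, NULL); (5, 2); (5, 4); (5, 4); (6, 2); (6, 2); (6, 4); (6, 4); (6, 4); (6, 4); (6, 6); (6, 6); (6, 6); (6, 6); (NULL, NULL)

LEFT JOIN keeps every row from `teams`; unmatched rows get NULL for `tasks`'s columns.
Matching on a.team_id >= b.team_id. A NULL in a compared column never satisfies the condition.
- team_id=5: 3 matching b row(s), so 3 row(s) emitted.
- team_id=NULL: no b row matches, row kept with b columns NULL.
- team_id=6: 5 matching b row(s), so 5 row(s) emitted.
- team_id=6: 5 matching b row(s), so 5 row(s) emitted.
- team_id=1: no b row matches, row kept with b columns NULL.
- team_id=1: no b row matches, row kept with b columns NULL.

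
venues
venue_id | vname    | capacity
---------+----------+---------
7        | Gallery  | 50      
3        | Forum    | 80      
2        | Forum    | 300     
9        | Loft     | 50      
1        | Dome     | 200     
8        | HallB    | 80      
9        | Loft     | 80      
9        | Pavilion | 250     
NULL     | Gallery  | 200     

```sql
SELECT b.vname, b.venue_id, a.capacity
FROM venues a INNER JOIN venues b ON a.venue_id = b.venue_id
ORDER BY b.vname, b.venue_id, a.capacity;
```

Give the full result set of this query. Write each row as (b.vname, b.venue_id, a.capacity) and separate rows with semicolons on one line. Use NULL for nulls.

(Dome, 1, 200); (Forum, 2, 300); (Forum, 3, 80); (Gallery, 7, 50); (HallB, 8, 80); (Loft, 9, 50); (Loft, 9, 50); (Loft, 9, 80); (Loft, 9, 80); (Loft, 9, 250); (Loft, 9, 250); (Pavilion, 9, 50); (Pavilion, 9, 80); (Pavilion, 9, 250)

INNER JOIN keeps only pairs where the ON condition holds.
Matching on a.venue_id = b.venue_id. A NULL in a compared column never satisfies the condition.
- venue_id=7: 1 matching b row(s), so 1 row(s) emitted.
- venue_id=3: 1 matching b row(s), so 1 row(s) emitted.
- venue_id=2: 1 matching b row(s), so 1 row(s) emitted.
- venue_id=9: 3 matching b row(s), so 3 row(s) emitted.
- venue_id=1: 1 matching b row(s), so 1 row(s) emitted.
- venue_id=8: 1 matching b row(s), so 1 row(s) emitted.
- venue_id=9: 3 matching b row(s), so 3 row(s) emitted.
- venue_id=9: 3 matching b row(s), so 3 row(s) emitted.
- venue_id=NULL: no matching b row, dropped.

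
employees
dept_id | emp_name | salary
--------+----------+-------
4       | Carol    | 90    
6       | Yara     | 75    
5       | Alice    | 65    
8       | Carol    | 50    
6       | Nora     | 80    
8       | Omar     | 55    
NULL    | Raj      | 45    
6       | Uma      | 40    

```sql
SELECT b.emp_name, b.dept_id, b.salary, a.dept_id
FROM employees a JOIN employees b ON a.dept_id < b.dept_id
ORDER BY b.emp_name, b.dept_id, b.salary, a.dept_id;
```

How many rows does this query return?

INNER JOIN keeps only pairs where the ON condition holds.
Matching on a.dept_id < b.dept_id. A NULL in a compared column never satisfies the condition.
- a (dept_id=4) pairs with 6 row(s) of b.
- a (dept_id=6) pairs with 2 row(s) of b.
- a (dept_id=5) pairs with 5 row(s) of b.
- a (dept_id=8) has no partner → excluded.
- a (dept_id=6) pairs with 2 row(s) of b.
- a (dept_id=8) has no partner → excluded.
- a (dept_id=NULL) has no partner → excluded.
- a (dept_id=6) pairs with 2 row(s) of b.
Total: 17 rows.

17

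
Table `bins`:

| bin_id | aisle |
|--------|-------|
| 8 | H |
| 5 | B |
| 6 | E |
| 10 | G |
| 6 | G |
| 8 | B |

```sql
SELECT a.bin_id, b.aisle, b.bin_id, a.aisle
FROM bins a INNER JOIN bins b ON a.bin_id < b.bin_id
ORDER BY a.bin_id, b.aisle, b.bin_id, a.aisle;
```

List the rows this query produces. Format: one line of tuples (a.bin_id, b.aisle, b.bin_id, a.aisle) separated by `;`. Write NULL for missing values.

(5, B, 8, B); (5, E, 6, B); (5, G, 6, B); (5, G, 10, B); (5, H, 8, B); (6, B, 8, E); (6, B, 8, G); (6, G, 10, E); (6, G, 10, G); (6, H, 8, E); (6, H, 8, G); (8, G, 10, B); (8, G, 10, H)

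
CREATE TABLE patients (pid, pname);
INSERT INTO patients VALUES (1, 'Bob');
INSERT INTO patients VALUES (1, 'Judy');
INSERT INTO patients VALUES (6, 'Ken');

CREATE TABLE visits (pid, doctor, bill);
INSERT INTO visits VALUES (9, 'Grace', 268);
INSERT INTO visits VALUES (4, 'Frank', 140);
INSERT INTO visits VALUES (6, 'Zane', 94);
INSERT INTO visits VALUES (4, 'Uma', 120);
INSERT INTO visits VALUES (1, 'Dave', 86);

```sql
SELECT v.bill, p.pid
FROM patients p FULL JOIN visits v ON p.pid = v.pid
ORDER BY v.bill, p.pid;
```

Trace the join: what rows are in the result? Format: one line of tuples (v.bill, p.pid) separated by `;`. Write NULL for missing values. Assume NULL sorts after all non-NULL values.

FULL OUTER JOIN keeps every row from both sides; unmatched rows get NULL for the other side's columns.
Matching on p.pid = v.pid.
Matched pairs: 3; unmatched p rows kept: 0; unmatched v rows kept: 3.

(86, 1); (86, 1); (94, 6); (120, NULL); (140, NULL); (268, NULL)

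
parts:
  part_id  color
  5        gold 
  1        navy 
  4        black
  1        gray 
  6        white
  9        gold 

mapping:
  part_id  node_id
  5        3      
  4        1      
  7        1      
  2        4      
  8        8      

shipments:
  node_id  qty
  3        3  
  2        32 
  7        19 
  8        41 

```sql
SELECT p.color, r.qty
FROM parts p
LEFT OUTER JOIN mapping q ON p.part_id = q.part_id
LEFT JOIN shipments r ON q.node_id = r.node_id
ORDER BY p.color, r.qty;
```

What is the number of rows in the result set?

6

Joins associate left-to-right: parts LEFT JOIN mapping on part_id gives 6 intermediate row(s).
Then LEFT JOIN `shipments r` on node_id: each of those 6 rows is kept; rows whose q.node_id has no match in r get NULL for r's columns.
Result: 6 row(s).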